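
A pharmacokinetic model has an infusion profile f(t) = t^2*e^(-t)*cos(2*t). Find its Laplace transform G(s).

L{cos(2t)} = s/(s^2 + 4).
Multiplying by e^(-t) shifts s → s + 1, so L{e^(-t)*cos(2*t)} = (s + 1)/((s + 1)^2 + 4).
Then apply L{t^2·g(t)} = (-1)^2 d^2/ds^2[H(s)] with H(s) = (s + 1)/((s + 1)^2 + 4):
differentiating 2 times and applying the sign gives 2*(s + 1)*(s^2 + 2*s - 11)/(s^2 + 2*s + 5)^3.

G(s) = 2*(s + 1)*(s^2 + 2*s - 11)/(s^2 + 2*s + 5)^3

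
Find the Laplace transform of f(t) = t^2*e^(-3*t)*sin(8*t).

16*(3*s^2 + 18*s - 37)/(s^2 + 6*s + 73)^3

L{sin(8t)} = 8/(s^2 + 64).
Multiplying by e^(-3t) shifts s → s + 3, so L{e^(-3*t)*sin(8*t)} = 8/((s + 3)^2 + 64).
Then apply L{t^2·g(t)} = (-1)^2 d^2/ds^2[G(s)] with G(s) = 8/((s + 3)^2 + 64):
differentiating 2 times and applying the sign gives 16*(3*s^2 + 18*s - 37)/(s^2 + 6*s + 73)^3.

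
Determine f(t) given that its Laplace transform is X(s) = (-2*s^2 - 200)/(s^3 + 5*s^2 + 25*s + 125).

f(t) = -3*sin(5*t) + 3*cos(5*t) - 5*exp(-5*t)

Factor the denominator: s^3 + 5*s^2 + 25*s + 125 = (s + 5)*(s^2 + 25).
Partial fraction decomposition gives [-5/(s + 5)] + [3*s/(s^2 + 25)] + [-15/(s^2 + 25)].
Invert each term: -5/(s + 5) ↔ -5e^(-5t); 3·s/(s^2 + 25) ↔ 3cos(5t); -3·5/(s^2 + 25) ↔ -3sin(5t).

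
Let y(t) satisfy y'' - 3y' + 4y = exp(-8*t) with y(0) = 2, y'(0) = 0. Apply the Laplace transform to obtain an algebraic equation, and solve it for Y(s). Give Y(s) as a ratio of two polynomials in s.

Y(s) = (2*s^2 + 10*s - 47)/(s^3 + 5*s^2 - 20*s + 32)

Transform both sides with L{·}.
Using L{y''} = s^2 Y - s·y(0) - y'(0) and L{y'} = sY - y(0), with y(0) = 2, y'(0) = 0, the left side becomes (s^2 - 3*s + 4)Y - (2*s - 6).
The right side is L{exp(-8*t)} = 1/(s + 8).
So (s^2 - 3*s + 4)Y = 1/(s + 8) + (2*s - 6).
Solve for Y(s) and write it as one ratio of polynomials.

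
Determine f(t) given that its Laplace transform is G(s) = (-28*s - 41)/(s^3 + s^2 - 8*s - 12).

Factor the denominator: s^3 + s^2 - 8*s - 12 = (s - 3)*(s + 2)^2.
Partial fraction decomposition gives [5/(s + 2)] + [-3/(s + 2)^2] + [-5/(s - 3)].
Invert each term: 5/(s + 2) ↔ 5e^(-2t); -3/(s + 2)^2 ↔ -3t·e^(-2t); -5/(s - 3) ↔ -5e^(3t).

f(t) = -3*t*exp(-2*t) - 5*exp(3*t) + 5*exp(-2*t)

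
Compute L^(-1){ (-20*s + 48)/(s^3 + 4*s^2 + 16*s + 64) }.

Factor the denominator: s^3 + 4*s^2 + 16*s + 64 = (s + 4)*(s^2 + 16).
Partial fraction decomposition gives [4/(s + 4)] + [-4*s/(s^2 + 16)] + [-4/(s^2 + 16)].
Invert each term: 4/(s + 4) ↔ 4e^(-4t); -4·s/(s^2 + 16) ↔ -4cos(4t); -1·4/(s^2 + 16) ↔ -sin(4t).

-sin(4*t) - 4*cos(4*t) + 4*exp(-4*t)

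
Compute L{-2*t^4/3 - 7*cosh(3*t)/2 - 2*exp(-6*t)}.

-7*s/(2*(s^2 - 9)) - 2/(s + 6) - 16/s^5

The transform is linear, so treat each term independently.
(-2/3)·[L{t^4} = 4!/s^5 = 24/s^5]; (-7/2)·[L{cosh(3t)} = s/(s^2 - 9)]; (-2)·[L{e^(-6t)} = 1/(s + 6)].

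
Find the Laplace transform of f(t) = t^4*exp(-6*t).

L{t^4} = 4!/s^5 = 24/s^5.
By the first shifting theorem, multiplying by e^(-6t) replaces s with s + 6.

24/(s + 6)^5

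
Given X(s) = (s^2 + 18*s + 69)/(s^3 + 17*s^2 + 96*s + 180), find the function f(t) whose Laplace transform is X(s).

f(t) = 3*t*exp(-6*t) + 4*exp(-5*t) - 3*exp(-6*t)

Factor the denominator: s^3 + 17*s^2 + 96*s + 180 = (s + 5)*(s + 6)^2.
Partial fraction decomposition gives [-3/(s + 6)] + [3/(s + 6)^2] + [4/(s + 5)].
Invert each term: -3/(s + 6) ↔ -3e^(-6t); 3/(s + 6)^2 ↔ 3t·e^(-6t); 4/(s + 5) ↔ 4e^(-5t).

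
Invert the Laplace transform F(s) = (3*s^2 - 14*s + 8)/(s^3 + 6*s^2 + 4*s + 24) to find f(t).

Factor the denominator: s^3 + 6*s^2 + 4*s + 24 = (s + 6)*(s^2 + 4).
Partial fraction decomposition gives [5/(s + 6)] + [-2*s/(s^2 + 4)] + [-2/(s^2 + 4)].
Invert each term: 5/(s + 6) ↔ 5e^(-6t); -2·s/(s^2 + 4) ↔ -2cos(2t); -1·2/(s^2 + 4) ↔ -sin(2t).

f(t) = -sin(2*t) - 2*cos(2*t) + 5*exp(-6*t)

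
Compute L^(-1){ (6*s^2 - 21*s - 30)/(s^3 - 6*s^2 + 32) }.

-3*t*exp(4*t) + 5*exp(4*t) + exp(-2*t)

Factor the denominator: s^3 - 6*s^2 + 32 = (s - 4)^2*(s + 2).
Partial fraction decomposition gives [5/(s - 4)] + [-3/(s - 4)^2] + [1/(s + 2)].
Invert each term: 5/(s - 4) ↔ 5e^(4t); -3/(s - 4)^2 ↔ -3t·e^(4t); 1/(s + 2) ↔ e^(-2t).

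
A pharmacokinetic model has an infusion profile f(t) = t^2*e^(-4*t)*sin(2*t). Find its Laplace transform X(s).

X(s) = 4*(3*s^2 + 24*s + 44)/(s^2 + 8*s + 20)^3

L{sin(2t)} = 2/(s^2 + 4).
Multiplying by e^(-4t) shifts s → s + 4, so L{e^(-4*t)*sin(2*t)} = 2/((s + 4)^2 + 4).
Then apply L{t^2·g(t)} = (-1)^2 d^2/ds^2[G(s)] with G(s) = 2/((s + 4)^2 + 4):
differentiating 2 times and applying the sign gives 4*(3*s^2 + 24*s + 44)/(s^2 + 8*s + 20)^3.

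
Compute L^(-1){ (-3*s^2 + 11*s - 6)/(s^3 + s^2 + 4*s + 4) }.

5*sin(2*t) + cos(2*t) - 4*exp(-t)

Factor the denominator: s^3 + s^2 + 4*s + 4 = (s + 1)*(s^2 + 4).
Partial fraction decomposition gives [-4/(s + 1)] + [s/(s^2 + 4)] + [10/(s^2 + 4)].
Invert each term: -4/(s + 1) ↔ -4e^(-t); 1·s/(s^2 + 4) ↔ cos(2t); 5·2/(s^2 + 4) ↔ 5sin(2t).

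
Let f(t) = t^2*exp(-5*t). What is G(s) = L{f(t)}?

L{e^(-5t)} = 1/(s + 5).
Then apply L{t^2·g(t)} = (-1)^2 d^2/ds^2[H(s)] with H(s) = 1/(s + 5):
differentiating 2 times and applying the sign gives 2/(s + 5)^3.

G(s) = 2/(s + 5)^3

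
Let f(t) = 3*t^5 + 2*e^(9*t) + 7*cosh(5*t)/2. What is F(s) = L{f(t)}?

The transform is linear, so treat each term independently.
(3)·[L{t^5} = 5!/s^6 = 120/s^6]; (2)·[L{e^(9t)} = 1/(s - 9)]; (7/2)·[L{cosh(5t)} = s/(s^2 - 25)].

F(s) = 7*s/(2*(s^2 - 25)) + 2/(s - 9) + 360/s^6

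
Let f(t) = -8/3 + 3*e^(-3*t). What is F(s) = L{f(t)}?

Apply the Laplace transform termwise.
(3)·[L{e^(-3t)} = 1/(s + 3)]; L{-8/3} = (-8/3)/s.

F(s) = 3/(s + 3) - 8/(3*s)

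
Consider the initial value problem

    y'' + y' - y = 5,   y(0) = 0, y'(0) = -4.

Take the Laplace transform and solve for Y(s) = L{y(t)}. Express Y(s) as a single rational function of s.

Y(s) = (-4*s + 5)/(s^3 + s^2 - s)

Laplace-transform each side.
Using L{y''} = s^2 Y - s·y(0) - y'(0) and L{y'} = sY - y(0), with y(0) = 0, y'(0) = -4, the left side becomes (s^2 + s - 1)Y - (-4).
The right side is L{5} = 5/s.
So (s^2 + s - 1)Y = 5/s + (-4).
Isolate Y and clear denominators.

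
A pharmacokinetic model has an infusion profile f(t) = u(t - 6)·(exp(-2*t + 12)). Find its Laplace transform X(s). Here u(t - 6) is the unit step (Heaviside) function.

By the second shifting theorem, L{u(t - c)·g(t - c)} = e^(-cs)·G(s) with c = 6 and G(s) = L{g(t)}.
L{e^(-2t)} = 1/(s + 2).

X(s) = exp(-6*s)/(s + 2)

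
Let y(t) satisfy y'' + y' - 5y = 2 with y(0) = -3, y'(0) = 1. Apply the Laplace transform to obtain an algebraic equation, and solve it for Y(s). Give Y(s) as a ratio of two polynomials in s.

Y(s) = (-3*s^2 - 2*s + 2)/(s^3 + s^2 - 5*s)

Laplace-transform each side.
The derivative rules (L{y''} = s^2 Y - s·y(0) - y'(0) and L{y'} = sY - y(0), with y(0) = -3, y'(0) = 1) turn the left side into (s^2 + s - 5)Y - (-3*s - 2).
The right side is L{2} = 2/s.
So (s^2 + s - 5)Y = 2/s + (-3*s - 2).
Isolate Y and clear denominators.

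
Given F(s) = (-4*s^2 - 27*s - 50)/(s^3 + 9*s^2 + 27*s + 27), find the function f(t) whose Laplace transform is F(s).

Factor the denominator: s^3 + 9*s^2 + 27*s + 27 = (s + 3)^3.
Partial fraction decomposition gives [-4/(s + 3)] + [-3/(s + 3)^2] + [-5/(s + 3)^3].
Invert each term: -4/(s + 3) ↔ -4e^(-3t); -3/(s + 3)^2 ↔ -3t·e^(-3t); -5/(s + 3)^3 ↔ (-5/2)t^2·e^(-3t).

f(t) = -5*t^2*exp(-3*t)/2 - 3*t*exp(-3*t) - 4*exp(-3*t)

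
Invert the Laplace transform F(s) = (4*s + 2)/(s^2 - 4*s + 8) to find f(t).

Complete the square in the denominator: s^2 - 4*s + 8 = (s - 2)^2 + 2^2.
Split the numerator to match: 4*s + 2 = 4·(s - 2) + 5·2.
Invert each term: 4·(s - 2)/((s - 2)^2 + 4) ↔ 4e^(2t)cos(2t); 5·2/((s - 2)^2 + 4) ↔ 5e^(2t)sin(2t).

f(t) = 5*exp(2*t)*sin(2*t) + 4*exp(2*t)*cos(2*t)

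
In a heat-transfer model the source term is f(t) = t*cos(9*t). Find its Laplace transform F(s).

F(s) = (s - 9)*(s + 9)/(s^2 + 81)^2

L{cos(9t)} = s/(s^2 + 81).
Then apply L{t·g(t)} = -d/ds[G(s)] with G(s) = s/(s^2 + 81):
differentiating 1 time and applying the sign gives (s - 9)*(s + 9)/(s^2 + 81)^2.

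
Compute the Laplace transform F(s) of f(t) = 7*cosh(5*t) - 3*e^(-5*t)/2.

Apply the Laplace transform termwise.
(7)·[L{cosh(5t)} = s/(s^2 - 25)]; (-3/2)·[L{e^(-5t)} = 1/(s + 5)].

F(s) = 7*s/(s^2 - 25) - 3/(2*(s + 5))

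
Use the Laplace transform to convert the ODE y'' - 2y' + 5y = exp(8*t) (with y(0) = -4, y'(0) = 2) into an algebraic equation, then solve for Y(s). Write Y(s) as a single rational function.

Take the Laplace transform of both sides.
With L{y''} = s^2 Y - s·y(0) - y'(0) and L{y'} = sY - y(0), with y(0) = -4, y'(0) = 2: the LHS transforms to (s^2 - 2*s + 5)Y - (-4*s + 10).
The right side is L{exp(8*t)} = 1/(s - 8).
So (s^2 - 2*s + 5)Y = 1/(s - 8) + (-4*s + 10).
Solve for Y(s) and write it as one ratio of polynomials.

Y(s) = (-4*s^2 + 42*s - 79)/(s^3 - 10*s^2 + 21*s - 40)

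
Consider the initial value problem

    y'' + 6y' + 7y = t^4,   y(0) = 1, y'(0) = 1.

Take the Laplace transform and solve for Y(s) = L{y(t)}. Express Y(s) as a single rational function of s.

Take the Laplace transform of both sides.
Using L{y''} = s^2 Y - s·y(0) - y'(0) and L{y'} = sY - y(0), with y(0) = 1, y'(0) = 1, the left side becomes (s^2 + 6*s + 7)Y - (s + 7).
The right side is L{t^4} = 24/s^5.
So (s^2 + 6*s + 7)Y = 24/s^5 + (s + 7).
Isolate Y and clear denominators.

Y(s) = (s^6 + 7*s^5 + 24)/(s^7 + 6*s^6 + 7*s^5)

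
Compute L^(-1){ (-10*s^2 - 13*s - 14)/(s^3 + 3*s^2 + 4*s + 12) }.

Factor the denominator: s^3 + 3*s^2 + 4*s + 12 = (s + 3)*(s^2 + 4).
Partial fraction decomposition gives [-5/(s + 3)] + [-5*s/(s^2 + 4)] + [2/(s^2 + 4)].
Invert each term: -5/(s + 3) ↔ -5e^(-3t); -5·s/(s^2 + 4) ↔ -5cos(2t); 1·2/(s^2 + 4) ↔ sin(2t).

sin(2*t) - 5*cos(2*t) - 5*exp(-3*t)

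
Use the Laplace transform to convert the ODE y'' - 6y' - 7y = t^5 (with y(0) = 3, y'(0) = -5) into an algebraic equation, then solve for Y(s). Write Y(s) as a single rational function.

Y(s) = (3*s^7 - 23*s^6 + 120)/(s^8 - 6*s^7 - 7*s^6)

Take the Laplace transform of both sides.
Using L{y''} = s^2 Y - s·y(0) - y'(0) and L{y'} = sY - y(0), with y(0) = 3, y'(0) = -5, the left side becomes (s^2 - 6*s - 7)Y - (3*s - 23).
The right side is L{t^5} = 120/s^6.
So (s^2 - 6*s - 7)Y = 120/s^6 + (3*s - 23).
Divide through and combine into a single rational function.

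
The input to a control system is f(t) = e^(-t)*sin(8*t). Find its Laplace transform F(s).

L{sin(8t)} = 8/(s^2 + 64).
By the first shifting theorem, multiplying by e^(-t) replaces s with s + 1.

F(s) = 8/((s + 1)^2 + 64)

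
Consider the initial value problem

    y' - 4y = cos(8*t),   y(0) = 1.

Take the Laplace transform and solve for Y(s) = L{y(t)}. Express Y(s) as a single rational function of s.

Y(s) = (s^2 + s + 64)/(s^3 - 4*s^2 + 64*s - 256)

Apply the Laplace transform to the equation.
Using L{y'} = sY - y(0) = sY - 1, the left side becomes (s - 4)Y - (1).
The right side is L{cos(8*t)} = s/(s^2 + 64).
So (s - 4)Y = s/(s^2 + 64) + (1).
Isolate Y and clear denominators.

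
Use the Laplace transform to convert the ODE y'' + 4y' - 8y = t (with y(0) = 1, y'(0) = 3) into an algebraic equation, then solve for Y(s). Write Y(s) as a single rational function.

Y(s) = (s^3 + 7*s^2 + 1)/(s^4 + 4*s^3 - 8*s^2)

Apply the Laplace transform to the equation.
Using L{y''} = s^2 Y - s·y(0) - y'(0) and L{y'} = sY - y(0), with y(0) = 1, y'(0) = 3, the left side becomes (s^2 + 4*s - 8)Y - (s + 7).
The right side is L{t} = s^(-2).
So (s^2 + 4*s - 8)Y = s^(-2) + (s + 7).
Divide through and combine into a single rational function.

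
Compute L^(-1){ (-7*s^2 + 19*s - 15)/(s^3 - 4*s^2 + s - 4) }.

-3*exp(4*t) + 3*sin(t) - 4*cos(t)

Factor the denominator: s^3 - 4*s^2 + s - 4 = (s - 4)*(s^2 + 1).
Partial fraction decomposition gives [-3/(s - 4)] + [-4*s/(s^2 + 1)] + [3/(s^2 + 1)].
Invert each term: -3/(s - 4) ↔ -3e^(4t); -4·s/(s^2 + 1) ↔ -4cos(t); 3·1/(s^2 + 1) ↔ 3sin(t).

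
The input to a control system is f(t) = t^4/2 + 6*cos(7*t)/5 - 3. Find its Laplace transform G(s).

By linearity of the Laplace transform, transform each term separately.
(6/5)·[L{cos(7t)} = s/(s^2 + 49)]; L{-3} = -3/s; (1/2)·[L{t^4} = 4!/s^5 = 24/s^5].

G(s) = 6*s/(5*(s^2 + 49)) - 3/s + 12/s^5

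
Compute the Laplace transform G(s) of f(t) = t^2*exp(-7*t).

G(s) = 2/(s + 7)^3

L{e^(-7t)} = 1/(s + 7).
Then apply L{t^2·g(t)} = (-1)^2 d^2/ds^2[H(s)] with H(s) = 1/(s + 7):
differentiating 2 times and applying the sign gives 2/(s + 7)^3.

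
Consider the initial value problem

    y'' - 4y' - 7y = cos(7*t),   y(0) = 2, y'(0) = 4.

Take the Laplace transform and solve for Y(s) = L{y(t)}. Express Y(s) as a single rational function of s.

Apply the Laplace transform to the equation.
With L{y''} = s^2 Y - s·y(0) - y'(0) and L{y'} = sY - y(0), with y(0) = 2, y'(0) = 4: the LHS transforms to (s^2 - 4*s - 7)Y - (2*s - 4).
The right side is L{cos(7*t)} = s/(s^2 + 49).
So (s^2 - 4*s - 7)Y = s/(s^2 + 49) + (2*s - 4).
Isolate Y and clear denominators.

Y(s) = (2*s^3 - 4*s^2 + 99*s - 196)/(s^4 - 4*s^3 + 42*s^2 - 196*s - 343)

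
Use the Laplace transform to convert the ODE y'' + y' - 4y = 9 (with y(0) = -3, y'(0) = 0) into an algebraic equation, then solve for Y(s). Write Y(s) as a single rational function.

Laplace-transform each side.
With L{y''} = s^2 Y - s·y(0) - y'(0) and L{y'} = sY - y(0), with y(0) = -3, y'(0) = 0: the LHS transforms to (s^2 + s - 4)Y - (-3*s - 3).
The right side is L{9} = 9/s.
So (s^2 + s - 4)Y = 9/s + (-3*s - 3).
Isolate Y and clear denominators.

Y(s) = (-3*s^2 - 3*s + 9)/(s^3 + s^2 - 4*s)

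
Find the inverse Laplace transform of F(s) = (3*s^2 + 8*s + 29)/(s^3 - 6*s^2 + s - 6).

5*exp(6*t) - 4*sin(t) - 2*cos(t)

Factor the denominator: s^3 - 6*s^2 + s - 6 = (s - 6)*(s^2 + 1).
Partial fraction decomposition gives [5/(s - 6)] + [-2*s/(s^2 + 1)] + [-4/(s^2 + 1)].
Invert each term: 5/(s - 6) ↔ 5e^(6t); -2·s/(s^2 + 1) ↔ -2cos(t); -4·1/(s^2 + 1) ↔ -4sin(t).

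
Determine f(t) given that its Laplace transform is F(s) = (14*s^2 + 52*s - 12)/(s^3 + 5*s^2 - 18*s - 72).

Factor the denominator: s^3 + 5*s^2 - 18*s - 72 = (s - 4)*(s + 3)*(s + 6).
Partial fraction decomposition gives [2/(s + 3)] + [6/(s - 4)] + [6/(s + 6)].
Invert each term: 2/(s + 3) ↔ 2e^(-3t); 6/(s - 4) ↔ 6e^(4t); 6/(s + 6) ↔ 6e^(-6t).

f(t) = 6*exp(4*t) + 2*exp(-3*t) + 6*exp(-6*t)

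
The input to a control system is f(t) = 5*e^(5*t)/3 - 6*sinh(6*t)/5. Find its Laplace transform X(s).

By linearity of the Laplace transform, transform each term separately.
(-6/5)·[L{sinh(6t)} = 6/(s^2 - 36)]; (5/3)·[L{e^(5t)} = 1/(s - 5)].

X(s) = -36/(5*(s^2 - 36)) + 5/(3*(s - 5))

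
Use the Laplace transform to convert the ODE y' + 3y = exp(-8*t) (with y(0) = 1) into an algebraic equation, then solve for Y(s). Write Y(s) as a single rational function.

Y(s) = (s + 9)/(s^2 + 11*s + 24)

Laplace-transform each side.
Using L{y'} = sY - y(0) = sY - 1, the left side becomes (s + 3)Y - (1).
The right side is L{exp(-8*t)} = 1/(s + 8).
So (s + 3)Y = 1/(s + 8) + (1).
Solve for Y(s) and write it as one ratio of polynomials.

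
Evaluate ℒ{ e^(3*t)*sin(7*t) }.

L{sin(7t)} = 7/(s^2 + 49).
By the first shifting theorem, multiplying by e^(3t) replaces s with s - 3.

7/((s - 3)^2 + 49)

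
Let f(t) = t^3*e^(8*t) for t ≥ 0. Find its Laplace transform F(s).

L{t^3} = 3!/s^4 = 6/s^4.
By the first shifting theorem, multiplying by e^(8t) replaces s with s - 8.

F(s) = 6/(s - 8)^4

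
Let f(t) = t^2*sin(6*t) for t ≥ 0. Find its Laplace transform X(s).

X(s) = 36*(s^2 - 12)/(s^2 + 36)^3

L{sin(6t)} = 6/(s^2 + 36).
Then apply L{t^2·g(t)} = (-1)^2 d^2/ds^2[G(s)] with G(s) = 6/(s^2 + 36):
differentiating 2 times and applying the sign gives 36*(s^2 - 12)/(s^2 + 36)^3.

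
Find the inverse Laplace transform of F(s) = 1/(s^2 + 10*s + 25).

t*exp(-5*t)

Rewrite the denominator: s^2 + 10*s + 25 = (s + 5)^2.
The form in (s + 5) signals a first-shifting-theorem factor e^(-5t).
Since L{t} = 1!/s^2 = 1/s^2, the inverse is t*exp(-5*t).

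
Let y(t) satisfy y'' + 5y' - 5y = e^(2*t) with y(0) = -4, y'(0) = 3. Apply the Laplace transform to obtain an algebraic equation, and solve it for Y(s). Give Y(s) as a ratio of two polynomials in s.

Y(s) = (-4*s^2 - 9*s + 35)/(s^3 + 3*s^2 - 15*s + 10)

Laplace-transform each side.
Using L{y''} = s^2 Y - s·y(0) - y'(0) and L{y'} = sY - y(0), with y(0) = -4, y'(0) = 3, the left side becomes (s^2 + 5*s - 5)Y - (-4*s - 17).
The right side is L{e^(2*t)} = 1/(s - 2).
So (s^2 + 5*s - 5)Y = 1/(s - 2) + (-4*s - 17).
Isolate Y and clear denominators.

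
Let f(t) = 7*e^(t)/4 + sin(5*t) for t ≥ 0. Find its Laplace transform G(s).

G(s) = 5/(s^2 + 25) + 7/(4*(s - 1))

Apply the Laplace transform termwise.
(7/4)·[L{e^(t)} = 1/(s - 1)]; L{sin(5t)} = 5/(s^2 + 25).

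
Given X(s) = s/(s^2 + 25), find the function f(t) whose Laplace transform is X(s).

Since L{cos(5t)} = s/(s^2 + 25), the inverse is cos(5*t).

f(t) = cos(5*t)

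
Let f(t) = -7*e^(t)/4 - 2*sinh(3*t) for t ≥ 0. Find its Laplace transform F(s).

F(s) = -6/(s^2 - 9) - 7/(4*(s - 1))

The transform is linear, so treat each term independently.
(-7/4)·[L{e^(t)} = 1/(s - 1)]; (-2)·[L{sinh(3t)} = 3/(s^2 - 9)].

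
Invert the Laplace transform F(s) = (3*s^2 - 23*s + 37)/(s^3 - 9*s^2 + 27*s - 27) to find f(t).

Factor the denominator: s^3 - 9*s^2 + 27*s - 27 = (s - 3)^3.
Partial fraction decomposition gives [3/(s - 3)] + [-5/(s - 3)^2] + [-5/(s - 3)^3].
Invert each term: 3/(s - 3) ↔ 3e^(3t); -5/(s - 3)^2 ↔ -5t·e^(3t); -5/(s - 3)^3 ↔ (-5/2)t^2·e^(3t).

f(t) = -5*t^2*exp(3*t)/2 - 5*t*exp(3*t) + 3*exp(3*t)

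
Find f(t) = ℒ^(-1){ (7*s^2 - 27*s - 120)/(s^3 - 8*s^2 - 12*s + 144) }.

f(t) = -3*t*exp(6*t) + 6*exp(6*t) + exp(-4*t)

Factor the denominator: s^3 - 8*s^2 - 12*s + 144 = (s - 6)^2*(s + 4).
Partial fraction decomposition gives [6/(s - 6)] + [-3/(s - 6)^2] + [1/(s + 4)].
Invert each term: 6/(s - 6) ↔ 6e^(6t); -3/(s - 6)^2 ↔ -3t·e^(6t); 1/(s + 4) ↔ e^(-4t).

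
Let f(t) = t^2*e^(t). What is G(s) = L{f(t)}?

G(s) = 2/(s - 1)^3

L{e^(t)} = 1/(s - 1).
Then apply L{t^2·g(t)} = (-1)^2 d^2/ds^2[H(s)] with H(s) = 1/(s - 1):
differentiating 2 times and applying the sign gives 2/(s - 1)^3.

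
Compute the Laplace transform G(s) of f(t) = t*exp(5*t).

L{e^(5t)} = 1/(s - 5).
Then apply L{t·g(t)} = -d/ds[H(s)] with H(s) = 1/(s - 5):
differentiating 1 time and applying the sign gives (s - 5)^(-2).

G(s) = (s - 5)^(-2)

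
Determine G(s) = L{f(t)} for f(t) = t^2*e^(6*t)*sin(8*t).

L{sin(8t)} = 8/(s^2 + 64).
Multiplying by e^(6t) shifts s → s - 6, so L{e^(6*t)*sin(8*t)} = 8/((s - 6)^2 + 64).
Then apply L{t^2·g(t)} = (-1)^2 d^2/ds^2[H(s)] with H(s) = 8/((s - 6)^2 + 64):
differentiating 2 times and applying the sign gives 16*(3*s^2 - 36*s + 44)/(s^2 - 12*s + 100)^3.

G(s) = 16*(3*s^2 - 36*s + 44)/(s^2 - 12*s + 100)^3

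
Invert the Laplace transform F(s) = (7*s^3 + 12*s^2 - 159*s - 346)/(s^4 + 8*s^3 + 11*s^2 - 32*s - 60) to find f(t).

Factor the denominator: s^4 + 8*s^3 + 11*s^2 - 32*s - 60 = (s - 2)*(s + 2)*(s + 3)*(s + 5).
Partial fraction decomposition gives [5/(s + 3)] + [3/(s + 2)] + [-4/(s - 2)] + [3/(s + 5)].
Invert each term: 5/(s + 3) ↔ 5e^(-3t); 3/(s + 2) ↔ 3e^(-2t); -4/(s - 2) ↔ -4e^(2t); 3/(s + 5) ↔ 3e^(-5t).

f(t) = -4*exp(2*t) + 3*exp(-2*t) + 5*exp(-3*t) + 3*exp(-5*t)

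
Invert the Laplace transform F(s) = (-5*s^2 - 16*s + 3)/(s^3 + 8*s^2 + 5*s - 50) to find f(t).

Factor the denominator: s^3 + 8*s^2 + 5*s - 50 = (s - 2)*(s + 5)^2.
Partial fraction decomposition gives [-4/(s + 5)] + [6/(s + 5)^2] + [-1/(s - 2)].
Invert each term: -4/(s + 5) ↔ -4e^(-5t); 6/(s + 5)^2 ↔ 6t·e^(-5t); -1/(s - 2) ↔ -e^(2t).

f(t) = 6*t*exp(-5*t) - exp(2*t) - 4*exp(-5*t)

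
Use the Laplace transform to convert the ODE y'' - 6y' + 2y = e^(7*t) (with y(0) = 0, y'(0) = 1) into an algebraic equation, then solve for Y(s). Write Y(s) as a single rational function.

Y(s) = (s - 6)/(s^3 - 13*s^2 + 44*s - 14)

Take the Laplace transform of both sides.
The derivative rules (L{y''} = s^2 Y - s·y(0) - y'(0) and L{y'} = sY - y(0), with y(0) = 0, y'(0) = 1) turn the left side into (s^2 - 6*s + 2)Y - (1).
The right side is L{e^(7*t)} = 1/(s - 7).
So (s^2 - 6*s + 2)Y = 1/(s - 7) + (1).
Solve for Y(s) and write it as one ratio of polynomials.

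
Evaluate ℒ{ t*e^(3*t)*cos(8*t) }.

L{cos(8t)} = s/(s^2 + 64).
Multiplying by e^(3t) shifts s → s - 3, so L{e^(3*t)*cos(8*t)} = (s - 3)/((s - 3)^2 + 64).
Then apply L{t·g(t)} = -d/ds[H(s)] with H(s) = (s - 3)/((s - 3)^2 + 64):
differentiating 1 time and applying the sign gives (s - 11)*(s + 5)/(s^2 - 6*s + 73)^2.

(s - 11)*(s + 5)/(s^2 - 6*s + 73)^2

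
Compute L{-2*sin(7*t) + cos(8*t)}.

The transform is linear, so treat each term independently.
L{cos(8t)} = s/(s^2 + 64); (-2)·[L{sin(7t)} = 7/(s^2 + 49)].

s/(s^2 + 64) - 14/(s^2 + 49)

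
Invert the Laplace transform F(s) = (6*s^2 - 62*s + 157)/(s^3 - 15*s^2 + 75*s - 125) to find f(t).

Factor the denominator: s^3 - 15*s^2 + 75*s - 125 = (s - 5)^3.
Partial fraction decomposition gives [6/(s - 5)] + [-2/(s - 5)^2] + [-3/(s - 5)^3].
Invert each term: 6/(s - 5) ↔ 6e^(5t); -2/(s - 5)^2 ↔ -2t·e^(5t); -3/(s - 5)^3 ↔ (-3/2)t^2·e^(5t).

f(t) = -3*t^2*exp(5*t)/2 - 2*t*exp(5*t) + 6*exp(5*t)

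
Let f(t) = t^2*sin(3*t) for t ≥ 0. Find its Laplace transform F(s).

L{sin(3t)} = 3/(s^2 + 9).
Then apply L{t^2·g(t)} = (-1)^2 d^2/ds^2[G(s)] with G(s) = 3/(s^2 + 9):
differentiating 2 times and applying the sign gives 18*(s^2 - 3)/(s^2 + 9)^3.

F(s) = 18*(s^2 - 3)/(s^2 + 9)^3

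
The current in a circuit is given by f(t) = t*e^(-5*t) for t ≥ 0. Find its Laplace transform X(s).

X(s) = (s + 5)^(-2)

L{e^(-5t)} = 1/(s + 5).
Then apply L{t·g(t)} = -d/ds[G(s)] with G(s) = 1/(s + 5):
differentiating 1 time and applying the sign gives (s + 5)^(-2).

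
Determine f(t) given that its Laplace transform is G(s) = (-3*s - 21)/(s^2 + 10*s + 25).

f(t) = -6*t*exp(-5*t) - 3*exp(-5*t)

Factor the denominator: s^2 + 10*s + 25 = (s + 5)^2.
Partial fraction decomposition gives [-3/(s + 5)] + [-6/(s + 5)^2].
Invert each term: -3/(s + 5) ↔ -3e^(-5t); -6/(s + 5)^2 ↔ -6t·e^(-5t).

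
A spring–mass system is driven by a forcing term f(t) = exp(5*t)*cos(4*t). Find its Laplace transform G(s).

L{cos(4t)} = s/(s^2 + 16).
By the first shifting theorem, multiplying by e^(5t) replaces s with s - 5.

G(s) = (s - 5)/((s - 5)^2 + 16)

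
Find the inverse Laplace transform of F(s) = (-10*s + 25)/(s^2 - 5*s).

-5*exp(5*t) - 5

Factor the denominator: s^2 - 5*s = s*(s - 5).
Partial fraction decomposition gives [-5/s] + [-5/(s - 5)].
Invert each term: -5/(s - 0) ↔ -5e^(0t); -5/(s - 5) ↔ -5e^(5t).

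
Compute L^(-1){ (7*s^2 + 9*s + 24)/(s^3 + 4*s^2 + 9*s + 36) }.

Factor the denominator: s^3 + 4*s^2 + 9*s + 36 = (s + 4)*(s^2 + 9).
Partial fraction decomposition gives [4/(s + 4)] + [3*s/(s^2 + 9)] + [-3/(s^2 + 9)].
Invert each term: 4/(s + 4) ↔ 4e^(-4t); 3·s/(s^2 + 9) ↔ 3cos(3t); -1·3/(s^2 + 9) ↔ -sin(3t).

-sin(3*t) + 3*cos(3*t) + 4*exp(-4*t)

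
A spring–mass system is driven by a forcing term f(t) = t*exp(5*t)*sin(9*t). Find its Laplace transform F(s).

L{sin(9t)} = 9/(s^2 + 81).
Multiplying by e^(5t) shifts s → s - 5, so L{exp(5*t)*sin(9*t)} = 9/((s - 5)^2 + 81).
Then apply L{t·g(t)} = -d/ds[G(s)] with G(s) = 9/((s - 5)^2 + 81):
differentiating 1 time and applying the sign gives 18*(s - 5)/(s^2 - 10*s + 106)^2.

F(s) = 18*(s - 5)/(s^2 - 10*s + 106)^2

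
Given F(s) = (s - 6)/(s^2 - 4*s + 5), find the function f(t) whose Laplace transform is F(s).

Complete the square in the denominator: s^2 - 4*s + 5 = (s - 2)^2 + 1^2.
Split the numerator to match: s - 6 = 1·(s - 2) - 4·1.
Invert each term: 1·(s - 2)/((s - 2)^2 + 1) ↔ e^(2t)cos(t); -4·1/((s - 2)^2 + 1) ↔ -4e^(2t)sin(t).

f(t) = -4*exp(2*t)*sin(t) + exp(2*t)*cos(t)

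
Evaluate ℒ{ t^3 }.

6/s^4

L{t^3} = 3!/s^4 = 6/s^4.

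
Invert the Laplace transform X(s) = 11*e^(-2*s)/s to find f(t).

f(t) = Heaviside(t - 2)*(11)

The factor e^(-2s) signals a time shift by c = 2 (second shifting theorem).
L{11} = 11/s, so L^-1{11/s} = 11.
Hence the inverse is u(t - 2) times that function evaluated at t - 2.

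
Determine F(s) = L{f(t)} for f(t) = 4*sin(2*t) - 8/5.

F(s) = 8/(s^2 + 4) - 8/(5*s)

Apply the Laplace transform termwise.
L{-8/5} = (-8/5)/s; (4)·[L{sin(2t)} = 2/(s^2 + 4)].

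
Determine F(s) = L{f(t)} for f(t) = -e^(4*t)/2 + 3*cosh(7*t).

Apply the Laplace transform termwise.
(3)·[L{cosh(7t)} = s/(s^2 - 49)]; (-1/2)·[L{e^(4t)} = 1/(s - 4)].

F(s) = 3*s/(s^2 - 49) - 1/(2*(s - 4))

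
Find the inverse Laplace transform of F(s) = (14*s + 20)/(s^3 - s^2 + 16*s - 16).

Factor the denominator: s^3 - s^2 + 16*s - 16 = (s - 1)*(s^2 + 16).
Partial fraction decomposition gives [2/(s - 1)] + [-2*s/(s^2 + 16)] + [12/(s^2 + 16)].
Invert each term: 2/(s - 1) ↔ 2e^(t); -2·s/(s^2 + 16) ↔ -2cos(4t); 3·4/(s^2 + 16) ↔ 3sin(4t).

2*exp(t) + 3*sin(4*t) - 2*cos(4*t)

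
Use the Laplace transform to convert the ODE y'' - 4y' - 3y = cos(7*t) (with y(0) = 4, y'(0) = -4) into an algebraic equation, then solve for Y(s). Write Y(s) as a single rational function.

Laplace-transform each side.
With L{y''} = s^2 Y - s·y(0) - y'(0) and L{y'} = sY - y(0), with y(0) = 4, y'(0) = -4: the LHS transforms to (s^2 - 4*s - 3)Y - (4*s - 20).
The right side is L{cos(7*t)} = s/(s^2 + 49).
So (s^2 - 4*s - 3)Y = s/(s^2 + 49) + (4*s - 20).
Isolate Y and clear denominators.

Y(s) = (4*s^3 - 20*s^2 + 197*s - 980)/(s^4 - 4*s^3 + 46*s^2 - 196*s - 147)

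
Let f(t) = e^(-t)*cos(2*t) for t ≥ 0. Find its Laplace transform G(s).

L{cos(2t)} = s/(s^2 + 4).
By the first shifting theorem, multiplying by e^(-t) replaces s with s + 1.

G(s) = (s + 1)/((s + 1)^2 + 4)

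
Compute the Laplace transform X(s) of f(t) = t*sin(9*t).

L{sin(9t)} = 9/(s^2 + 81).
Then apply L{t·g(t)} = -d/ds[G(s)] with G(s) = 9/(s^2 + 81):
differentiating 1 time and applying the sign gives 18*s/(s^2 + 81)^2.

X(s) = 18*s/(s^2 + 81)^2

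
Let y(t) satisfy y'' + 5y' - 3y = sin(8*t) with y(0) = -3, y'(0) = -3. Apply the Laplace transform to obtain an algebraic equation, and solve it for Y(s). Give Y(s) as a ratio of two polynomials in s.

Y(s) = (-3*s^3 - 18*s^2 - 192*s - 1144)/(s^4 + 5*s^3 + 61*s^2 + 320*s - 192)

Transform both sides with L{·}.
Using L{y''} = s^2 Y - s·y(0) - y'(0) and L{y'} = sY - y(0), with y(0) = -3, y'(0) = -3, the left side becomes (s^2 + 5*s - 3)Y - (-3*s - 18).
The right side is L{sin(8*t)} = 8/(s^2 + 64).
So (s^2 + 5*s - 3)Y = 8/(s^2 + 64) + (-3*s - 18).
Divide through and combine into a single rational function.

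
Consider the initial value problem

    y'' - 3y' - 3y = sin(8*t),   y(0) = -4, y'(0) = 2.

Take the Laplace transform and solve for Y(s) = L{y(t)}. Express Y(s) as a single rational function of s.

Y(s) = (-4*s^3 + 14*s^2 - 256*s + 904)/(s^4 - 3*s^3 + 61*s^2 - 192*s - 192)

Take the Laplace transform of both sides.
Using L{y''} = s^2 Y - s·y(0) - y'(0) and L{y'} = sY - y(0), with y(0) = -4, y'(0) = 2, the left side becomes (s^2 - 3*s - 3)Y - (-4*s + 14).
The right side is L{sin(8*t)} = 8/(s^2 + 64).
So (s^2 - 3*s - 3)Y = 8/(s^2 + 64) + (-4*s + 14).
Solve for Y(s) and write it as one ratio of polynomials.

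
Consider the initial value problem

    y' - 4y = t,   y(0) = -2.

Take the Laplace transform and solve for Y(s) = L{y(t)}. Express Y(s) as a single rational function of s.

Apply the Laplace transform to the equation.
With L{y'} = sY - y(0) = sY - (-2): the LHS transforms to (s - 4)Y - (-2).
The right side is L{t} = s^(-2).
So (s - 4)Y = s^(-2) + (-2).
Isolate Y and clear denominators.

Y(s) = (-2*s^2 + 1)/(s^3 - 4*s^2)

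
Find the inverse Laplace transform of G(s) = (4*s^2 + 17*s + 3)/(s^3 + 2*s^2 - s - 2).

Factor the denominator: s^3 + 2*s^2 - s - 2 = (s - 1)*(s + 1)*(s + 2).
Partial fraction decomposition gives [4/(s - 1)] + [-5/(s + 2)] + [5/(s + 1)].
Invert each term: 4/(s - 1) ↔ 4e^(t); -5/(s + 2) ↔ -5e^(-2t); 5/(s + 1) ↔ 5e^(-t).

4*exp(t) + 5*exp(-t) - 5*exp(-2*t)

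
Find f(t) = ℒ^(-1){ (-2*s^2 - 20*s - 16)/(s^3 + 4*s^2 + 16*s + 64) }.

f(t) = -2*sin(4*t) - 3*cos(4*t) + exp(-4*t)

Factor the denominator: s^3 + 4*s^2 + 16*s + 64 = (s + 4)*(s^2 + 16).
Partial fraction decomposition gives [1/(s + 4)] + [-3*s/(s^2 + 16)] + [-8/(s^2 + 16)].
Invert each term: 1/(s + 4) ↔ e^(-4t); -3·s/(s^2 + 16) ↔ -3cos(4t); -2·4/(s^2 + 16) ↔ -2sin(4t).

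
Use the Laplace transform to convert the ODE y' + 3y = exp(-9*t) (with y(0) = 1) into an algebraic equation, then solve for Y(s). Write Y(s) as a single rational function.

Laplace-transform each side.
The derivative rules (L{y'} = sY - y(0) = sY - 1) turn the left side into (s + 3)Y - (1).
The right side is L{exp(-9*t)} = 1/(s + 9).
So (s + 3)Y = 1/(s + 9) + (1).
Isolate Y and clear denominators.

Y(s) = (s + 10)/(s^2 + 12*s + 27)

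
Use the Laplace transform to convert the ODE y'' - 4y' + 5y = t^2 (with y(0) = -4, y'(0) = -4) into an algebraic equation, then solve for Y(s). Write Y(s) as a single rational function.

Y(s) = (-4*s^4 + 12*s^3 + 2)/(s^5 - 4*s^4 + 5*s^3)

Take the Laplace transform of both sides.
The derivative rules (L{y''} = s^2 Y - s·y(0) - y'(0) and L{y'} = sY - y(0), with y(0) = -4, y'(0) = -4) turn the left side into (s^2 - 4*s + 5)Y - (-4*s + 12).
The right side is L{t^2} = 2/s^3.
So (s^2 - 4*s + 5)Y = 2/s^3 + (-4*s + 12).
Solve for Y(s) and write it as one ratio of polynomials.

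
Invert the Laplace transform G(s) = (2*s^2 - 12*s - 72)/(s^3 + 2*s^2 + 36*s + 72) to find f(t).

f(t) = -3*sin(6*t) + 3*cos(6*t) - exp(-2*t)

Factor the denominator: s^3 + 2*s^2 + 36*s + 72 = (s + 2)*(s^2 + 36).
Partial fraction decomposition gives [-1/(s + 2)] + [3*s/(s^2 + 36)] + [-18/(s^2 + 36)].
Invert each term: -1/(s + 2) ↔ -e^(-2t); 3·s/(s^2 + 36) ↔ 3cos(6t); -3·6/(s^2 + 36) ↔ -3sin(6t).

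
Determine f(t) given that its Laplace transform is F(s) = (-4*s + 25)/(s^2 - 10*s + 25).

f(t) = 5*t*exp(5*t) - 4*exp(5*t)

Factor the denominator: s^2 - 10*s + 25 = (s - 5)^2.
Partial fraction decomposition gives [-4/(s - 5)] + [5/(s - 5)^2].
Invert each term: -4/(s - 5) ↔ -4e^(5t); 5/(s - 5)^2 ↔ 5t·e^(5t).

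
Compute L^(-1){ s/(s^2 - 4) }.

Since L{cosh(2t)} = s/(s^2 - 4), the inverse is cosh(2*t).

cosh(2*t)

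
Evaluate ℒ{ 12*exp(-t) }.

12/(s + 1)

L{12} = 12/s.
By the first shifting theorem, multiplying by e^(-t) replaces s with s + 1.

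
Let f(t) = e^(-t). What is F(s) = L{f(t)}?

F(s) = 1/(s + 1)

L{e^(-t)} = 1/(s + 1).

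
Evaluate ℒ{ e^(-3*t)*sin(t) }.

1/((s + 3)^2 + 1)

L{sin(t)} = 1/(s^2 + 1).
By the first shifting theorem, multiplying by e^(-3t) replaces s with s + 3.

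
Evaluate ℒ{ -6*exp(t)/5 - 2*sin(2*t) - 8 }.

The transform is linear, so treat each term independently.
(-2)·[L{sin(2t)} = 2/(s^2 + 4)]; (-6/5)·[L{e^(t)} = 1/(s - 1)]; L{-8} = -8/s.

-4/(s^2 + 4) - 6/(5*(s - 1)) - 8/s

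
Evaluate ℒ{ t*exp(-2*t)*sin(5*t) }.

10*(s + 2)/(s^2 + 4*s + 29)^2

L{sin(5t)} = 5/(s^2 + 25).
Multiplying by e^(-2t) shifts s → s + 2, so L{exp(-2*t)*sin(5*t)} = 5/((s + 2)^2 + 25).
Then apply L{t·g(t)} = -d/ds[G(s)] with G(s) = 5/((s + 2)^2 + 25):
differentiating 1 time and applying the sign gives 10*(s + 2)/(s^2 + 4*s + 29)^2.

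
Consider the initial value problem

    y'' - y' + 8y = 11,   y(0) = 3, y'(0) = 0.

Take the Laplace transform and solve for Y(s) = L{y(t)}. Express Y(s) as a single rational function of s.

Take the Laplace transform of both sides.
With L{y''} = s^2 Y - s·y(0) - y'(0) and L{y'} = sY - y(0), with y(0) = 3, y'(0) = 0: the LHS transforms to (s^2 - s + 8)Y - (3*s - 3).
The right side is L{11} = 11/s.
So (s^2 - s + 8)Y = 11/s + (3*s - 3).
Isolate Y and clear denominators.

Y(s) = (3*s^2 - 3*s + 11)/(s^3 - s^2 + 8*s)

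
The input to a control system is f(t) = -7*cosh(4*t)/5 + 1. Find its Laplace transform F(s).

The transform is linear, so treat each term independently.
(-7/5)·[L{cosh(4t)} = s/(s^2 - 16)]; L{1} = 1/s.

F(s) = -7*s/(5*(s^2 - 16)) + 1/s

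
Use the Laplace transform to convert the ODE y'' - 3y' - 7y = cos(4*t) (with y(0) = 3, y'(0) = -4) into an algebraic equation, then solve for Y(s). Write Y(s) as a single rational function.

Apply the Laplace transform to the equation.
With L{y''} = s^2 Y - s·y(0) - y'(0) and L{y'} = sY - y(0), with y(0) = 3, y'(0) = -4: the LHS transforms to (s^2 - 3*s - 7)Y - (3*s - 13).
The right side is L{cos(4*t)} = s/(s^2 + 16).
So (s^2 - 3*s - 7)Y = s/(s^2 + 16) + (3*s - 13).
Isolate Y and clear denominators.

Y(s) = (3*s^3 - 13*s^2 + 49*s - 208)/(s^4 - 3*s^3 + 9*s^2 - 48*s - 112)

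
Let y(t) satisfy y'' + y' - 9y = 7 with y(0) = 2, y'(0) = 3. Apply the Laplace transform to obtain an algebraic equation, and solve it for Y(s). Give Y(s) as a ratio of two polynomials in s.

Take the Laplace transform of both sides.
The derivative rules (L{y''} = s^2 Y - s·y(0) - y'(0) and L{y'} = sY - y(0), with y(0) = 2, y'(0) = 3) turn the left side into (s^2 + s - 9)Y - (2*s + 5).
The right side is L{7} = 7/s.
So (s^2 + s - 9)Y = 7/s + (2*s + 5).
Isolate Y and clear denominators.

Y(s) = (2*s^2 + 5*s + 7)/(s^3 + s^2 - 9*s)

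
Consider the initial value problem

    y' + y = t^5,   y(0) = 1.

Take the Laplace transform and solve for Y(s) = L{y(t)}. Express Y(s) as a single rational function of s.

Take the Laplace transform of both sides.
Using L{y'} = sY - y(0) = sY - 1, the left side becomes (s + 1)Y - (1).
The right side is L{t^5} = 120/s^6.
So (s + 1)Y = 120/s^6 + (1).
Isolate Y and clear denominators.

Y(s) = (s^6 + 120)/(s^7 + s^6)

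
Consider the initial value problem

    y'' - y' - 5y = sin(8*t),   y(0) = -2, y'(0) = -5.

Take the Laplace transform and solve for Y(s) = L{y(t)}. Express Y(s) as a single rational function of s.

Y(s) = (-2*s^3 - 3*s^2 - 128*s - 184)/(s^4 - s^3 + 59*s^2 - 64*s - 320)

Transform both sides with L{·}.
Using L{y''} = s^2 Y - s·y(0) - y'(0) and L{y'} = sY - y(0), with y(0) = -2, y'(0) = -5, the left side becomes (s^2 - s - 5)Y - (-2*s - 3).
The right side is L{sin(8*t)} = 8/(s^2 + 64).
So (s^2 - s - 5)Y = 8/(s^2 + 64) + (-2*s - 3).
Divide through and combine into a single rational function.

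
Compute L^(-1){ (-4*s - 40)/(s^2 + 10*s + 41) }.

-5*exp(-5*t)*sin(4*t) - 4*exp(-5*t)*cos(4*t)

Complete the square in the denominator: s^2 + 10*s + 41 = (s + 5)^2 + 4^2.
Split the numerator to match: -4*s - 40 = -4·(s + 5) - 5·4.
Invert each term: -4·(s + 5)/((s + 5)^2 + 16) ↔ -4e^(-5t)cos(4t); -5·4/((s + 5)^2 + 16) ↔ -5e^(-5t)sin(4t).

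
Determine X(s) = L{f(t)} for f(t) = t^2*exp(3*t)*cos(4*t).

X(s) = 2*(s - 3)*(s^2 - 6*s - 39)/(s^2 - 6*s + 25)^3

L{cos(4t)} = s/(s^2 + 16).
Multiplying by e^(3t) shifts s → s - 3, so L{exp(3*t)*cos(4*t)} = (s - 3)/((s - 3)^2 + 16).
Then apply L{t^2·g(t)} = (-1)^2 d^2/ds^2[G(s)] with G(s) = (s - 3)/((s - 3)^2 + 16):
differentiating 2 times and applying the sign gives 2*(s - 3)*(s^2 - 6*s - 39)/(s^2 - 6*s + 25)^3.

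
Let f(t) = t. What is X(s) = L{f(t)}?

L{t} = 1!/s^2 = 1/s^2.

X(s) = s^(-2)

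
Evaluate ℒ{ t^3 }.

6/s^4

L{t^3} = 3!/s^4 = 6/s^4.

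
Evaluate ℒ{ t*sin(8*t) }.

16*s/(s^2 + 64)^2

L{sin(8t)} = 8/(s^2 + 64).
Then apply L{t·g(t)} = -d/ds[H(s)] with H(s) = 8/(s^2 + 64):
differentiating 1 time and applying the sign gives 16*s/(s^2 + 64)^2.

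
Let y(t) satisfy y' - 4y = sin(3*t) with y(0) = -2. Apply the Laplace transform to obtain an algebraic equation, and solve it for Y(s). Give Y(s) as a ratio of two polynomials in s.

Y(s) = (-2*s^2 - 15)/(s^3 - 4*s^2 + 9*s - 36)

Apply the Laplace transform to the equation.
With L{y'} = sY - y(0) = sY - (-2): the LHS transforms to (s - 4)Y - (-2).
The right side is L{sin(3*t)} = 3/(s^2 + 9).
So (s - 4)Y = 3/(s^2 + 9) + (-2).
Isolate Y and clear denominators.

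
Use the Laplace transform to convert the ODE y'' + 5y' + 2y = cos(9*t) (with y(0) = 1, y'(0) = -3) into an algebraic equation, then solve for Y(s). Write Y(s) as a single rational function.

Apply the Laplace transform to the equation.
The derivative rules (L{y''} = s^2 Y - s·y(0) - y'(0) and L{y'} = sY - y(0), with y(0) = 1, y'(0) = -3) turn the left side into (s^2 + 5*s + 2)Y - (s + 2).
The right side is L{cos(9*t)} = s/(s^2 + 81).
So (s^2 + 5*s + 2)Y = s/(s^2 + 81) + (s + 2).
Solve for Y(s) and write it as one ratio of polynomials.

Y(s) = (s^3 + 2*s^2 + 82*s + 162)/(s^4 + 5*s^3 + 83*s^2 + 405*s + 162)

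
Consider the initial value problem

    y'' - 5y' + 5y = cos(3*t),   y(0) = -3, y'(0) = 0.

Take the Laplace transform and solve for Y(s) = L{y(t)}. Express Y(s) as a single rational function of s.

Y(s) = (-3*s^3 + 15*s^2 - 26*s + 135)/(s^4 - 5*s^3 + 14*s^2 - 45*s + 45)

Transform both sides with L{·}.
Using L{y''} = s^2 Y - s·y(0) - y'(0) and L{y'} = sY - y(0), with y(0) = -3, y'(0) = 0, the left side becomes (s^2 - 5*s + 5)Y - (-3*s + 15).
The right side is L{cos(3*t)} = s/(s^2 + 9).
So (s^2 - 5*s + 5)Y = s/(s^2 + 9) + (-3*s + 15).
Isolate Y and clear denominators.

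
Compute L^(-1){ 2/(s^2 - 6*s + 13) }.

Rewrite the denominator: s^2 - 6*s + 13 = (s - 3)^2 + 4.
The form in (s - 3) signals a first-shifting-theorem factor e^(3t).
Since L{sin(2t)} = 2/(s^2 + 4), the inverse is e^(3*t)*sin(2*t).

exp(3*t)*sin(2*t)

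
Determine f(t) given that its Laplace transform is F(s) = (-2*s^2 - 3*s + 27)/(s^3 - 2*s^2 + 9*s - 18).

f(t) = exp(2*t) - 3*sin(3*t) - 3*cos(3*t)

Factor the denominator: s^3 - 2*s^2 + 9*s - 18 = (s - 2)*(s^2 + 9).
Partial fraction decomposition gives [1/(s - 2)] + [-3*s/(s^2 + 9)] + [-9/(s^2 + 9)].
Invert each term: 1/(s - 2) ↔ e^(2t); -3·s/(s^2 + 9) ↔ -3cos(3t); -3·3/(s^2 + 9) ↔ -3sin(3t).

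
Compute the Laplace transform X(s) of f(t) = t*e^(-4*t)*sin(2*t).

L{sin(2t)} = 2/(s^2 + 4).
Multiplying by e^(-4t) shifts s → s + 4, so L{e^(-4*t)*sin(2*t)} = 2/((s + 4)^2 + 4).
Then apply L{t·g(t)} = -d/ds[G(s)] with G(s) = 2/((s + 4)^2 + 4):
differentiating 1 time and applying the sign gives 4*(s + 4)/(s^2 + 8*s + 20)^2.

X(s) = 4*(s + 4)/(s^2 + 8*s + 20)^2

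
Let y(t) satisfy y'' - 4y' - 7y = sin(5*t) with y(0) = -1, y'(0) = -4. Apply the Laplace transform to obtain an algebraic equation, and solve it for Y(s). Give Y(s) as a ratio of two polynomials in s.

Y(s) = (-s^3 - 25*s + 5)/(s^4 - 4*s^3 + 18*s^2 - 100*s - 175)

Transform both sides with L{·}.
The derivative rules (L{y''} = s^2 Y - s·y(0) - y'(0) and L{y'} = sY - y(0), with y(0) = -1, y'(0) = -4) turn the left side into (s^2 - 4*s - 7)Y - (-s).
The right side is L{sin(5*t)} = 5/(s^2 + 25).
So (s^2 - 4*s - 7)Y = 5/(s^2 + 25) + (-s).
Divide through and combine into a single rational function.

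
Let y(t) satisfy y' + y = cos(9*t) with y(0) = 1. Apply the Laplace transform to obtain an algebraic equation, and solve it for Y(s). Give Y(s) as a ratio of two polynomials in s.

Laplace-transform each side.
With L{y'} = sY - y(0) = sY - 1: the LHS transforms to (s + 1)Y - (1).
The right side is L{cos(9*t)} = s/(s^2 + 81).
So (s + 1)Y = s/(s^2 + 81) + (1).
Isolate Y and clear denominators.

Y(s) = (s^2 + s + 81)/(s^3 + s^2 + 81*s + 81)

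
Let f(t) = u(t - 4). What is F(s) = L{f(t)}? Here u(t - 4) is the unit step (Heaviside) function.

F(s) = exp(-4*s)/s

By the second shifting theorem, L{u(t - c)·g(t - c)} = e^(-cs)·G(s) with c = 4 and G(s) = L{g(t)}.
L{1} = 1/s.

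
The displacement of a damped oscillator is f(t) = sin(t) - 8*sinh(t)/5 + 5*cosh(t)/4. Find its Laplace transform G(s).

The transform is linear, so treat each term independently.
L{sin(t)} = 1/(s^2 + 1); (5/4)·[L{cosh(t)} = s/(s^2 - 1)]; (-8/5)·[L{sinh(t)} = 1/(s^2 - 1)].

G(s) = 5*s/(4*(s^2 - 1)) + 1/(s^2 + 1) - 8/(5*(s^2 - 1))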